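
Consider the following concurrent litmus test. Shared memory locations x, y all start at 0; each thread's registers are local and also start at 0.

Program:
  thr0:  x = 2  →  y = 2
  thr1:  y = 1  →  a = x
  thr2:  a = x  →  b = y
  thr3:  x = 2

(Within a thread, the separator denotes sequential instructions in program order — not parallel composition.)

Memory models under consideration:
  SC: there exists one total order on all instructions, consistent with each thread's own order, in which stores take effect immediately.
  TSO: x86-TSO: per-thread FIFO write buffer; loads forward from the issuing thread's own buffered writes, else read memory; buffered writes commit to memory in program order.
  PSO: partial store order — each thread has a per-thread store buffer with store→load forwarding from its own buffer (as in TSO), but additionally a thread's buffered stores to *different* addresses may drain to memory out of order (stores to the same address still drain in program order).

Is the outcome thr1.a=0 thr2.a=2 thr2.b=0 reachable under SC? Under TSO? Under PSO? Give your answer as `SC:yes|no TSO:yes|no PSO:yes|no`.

SC:no TSO:yes PSO:yes

outcome vector order: (thr1.a,thr2.a,thr2.b)
under SC → 000 001 002 021 022 200 201 202 220 221 222
under TSO → 000 001 002 020 021 022 200 201 202 220 221 222
under PSO → 000 001 002 020 021 022 200 201 202 220 221 222
target 020 ∈ {TSO,PSO}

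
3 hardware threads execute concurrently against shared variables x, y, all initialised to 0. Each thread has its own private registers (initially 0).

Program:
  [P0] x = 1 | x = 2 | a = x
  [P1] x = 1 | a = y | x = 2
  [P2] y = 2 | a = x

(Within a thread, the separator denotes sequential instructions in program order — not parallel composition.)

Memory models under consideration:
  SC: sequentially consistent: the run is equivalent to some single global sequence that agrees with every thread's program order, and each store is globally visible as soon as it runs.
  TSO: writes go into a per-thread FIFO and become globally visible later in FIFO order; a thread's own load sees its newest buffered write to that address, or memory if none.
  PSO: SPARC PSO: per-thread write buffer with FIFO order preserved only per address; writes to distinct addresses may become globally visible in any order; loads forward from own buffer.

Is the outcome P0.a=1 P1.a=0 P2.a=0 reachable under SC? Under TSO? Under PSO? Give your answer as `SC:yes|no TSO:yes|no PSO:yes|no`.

outcome vector order: (P0.a,P1.a,P2.a)
[SC] allowed = {1/0/1; 1/0/2; 1/2/0; 1/2/1; 1/2/2; 2/0/1; 2/0/2; 2/2/0; 2/2/1; 2/2/2}
[TSO] allowed = {1/0/0; 1/0/1; 1/0/2; 1/2/0; 1/2/1; 1/2/2; 2/0/0; 2/0/1; 2/0/2; 2/2/0; 2/2/1; 2/2/2}
[PSO] allowed = {1/0/0; 1/0/1; 1/0/2; 1/2/0; 1/2/1; 1/2/2; 2/0/0; 2/0/1; 2/0/2; 2/2/0; 2/2/1; 2/2/2}
target 1/0/0 ∈ {TSO,PSO}

SC:no TSO:yes PSO:yes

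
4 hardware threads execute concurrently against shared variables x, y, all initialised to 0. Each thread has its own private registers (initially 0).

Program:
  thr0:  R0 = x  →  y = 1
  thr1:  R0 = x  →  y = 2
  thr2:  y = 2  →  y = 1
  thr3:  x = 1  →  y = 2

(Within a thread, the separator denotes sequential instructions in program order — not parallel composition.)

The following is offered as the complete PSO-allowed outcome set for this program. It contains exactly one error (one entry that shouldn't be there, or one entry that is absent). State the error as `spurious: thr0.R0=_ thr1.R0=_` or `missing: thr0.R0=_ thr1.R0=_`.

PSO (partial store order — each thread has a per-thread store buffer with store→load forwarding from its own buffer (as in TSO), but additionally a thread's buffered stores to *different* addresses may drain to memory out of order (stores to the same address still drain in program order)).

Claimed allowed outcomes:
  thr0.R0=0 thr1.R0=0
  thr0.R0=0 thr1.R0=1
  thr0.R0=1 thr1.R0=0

missing: thr0.R0=1 thr1.R0=1

outcome vector order: (thr0.R0,thr1.R0)
PSO (4): 00, 01, 10, 11
PSO∖claimed = {11}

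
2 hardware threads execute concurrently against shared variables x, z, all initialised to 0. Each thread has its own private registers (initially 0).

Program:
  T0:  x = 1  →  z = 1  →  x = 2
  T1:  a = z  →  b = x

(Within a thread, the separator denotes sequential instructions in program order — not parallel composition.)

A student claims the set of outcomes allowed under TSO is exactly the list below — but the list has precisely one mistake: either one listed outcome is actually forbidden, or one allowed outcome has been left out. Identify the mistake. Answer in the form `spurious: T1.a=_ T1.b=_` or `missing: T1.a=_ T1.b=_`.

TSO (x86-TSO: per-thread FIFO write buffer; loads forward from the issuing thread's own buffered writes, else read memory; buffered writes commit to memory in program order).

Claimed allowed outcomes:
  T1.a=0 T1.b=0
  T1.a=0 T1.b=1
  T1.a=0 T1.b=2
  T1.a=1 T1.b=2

missing: T1.a=1 T1.b=1

outcome vector order: (T1.a,T1.b)
under TSO → 00 01 02 11 12
TSO∖claimed = {11}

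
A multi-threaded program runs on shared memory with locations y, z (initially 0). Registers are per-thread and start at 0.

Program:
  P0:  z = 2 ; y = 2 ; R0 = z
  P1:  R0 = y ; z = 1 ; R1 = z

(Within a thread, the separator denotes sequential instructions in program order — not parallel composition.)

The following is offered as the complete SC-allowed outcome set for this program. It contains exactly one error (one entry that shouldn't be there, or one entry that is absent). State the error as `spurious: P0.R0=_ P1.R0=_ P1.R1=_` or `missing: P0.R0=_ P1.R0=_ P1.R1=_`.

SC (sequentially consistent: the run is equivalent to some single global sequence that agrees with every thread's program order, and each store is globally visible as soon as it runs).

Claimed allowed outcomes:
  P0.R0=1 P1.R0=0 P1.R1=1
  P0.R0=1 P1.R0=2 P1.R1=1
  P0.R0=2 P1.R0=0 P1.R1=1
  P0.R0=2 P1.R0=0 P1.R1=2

outcome vector order: (P0.R0,P1.R0,P1.R1)
under SC → 1/0/1; 1/2/1; 2/0/1; 2/0/2; 2/2/1
SC∖claimed = {2/2/1}

missing: P0.R0=2 P1.R0=2 P1.R1=1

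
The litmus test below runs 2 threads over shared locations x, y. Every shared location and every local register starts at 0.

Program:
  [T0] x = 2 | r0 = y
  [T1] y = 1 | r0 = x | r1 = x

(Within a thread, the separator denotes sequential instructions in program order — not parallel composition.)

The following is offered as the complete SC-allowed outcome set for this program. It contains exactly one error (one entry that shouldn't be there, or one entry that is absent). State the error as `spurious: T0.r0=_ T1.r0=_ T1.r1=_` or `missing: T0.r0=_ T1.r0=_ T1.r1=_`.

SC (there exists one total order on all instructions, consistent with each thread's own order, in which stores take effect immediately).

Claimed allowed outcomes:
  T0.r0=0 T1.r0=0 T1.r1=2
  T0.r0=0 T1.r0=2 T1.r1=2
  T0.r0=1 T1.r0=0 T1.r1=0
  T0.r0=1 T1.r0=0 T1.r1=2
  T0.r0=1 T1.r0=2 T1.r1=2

spurious: T0.r0=0 T1.r0=0 T1.r1=2

outcome vector order: (T0.r0,T1.r0,T1.r1)
SC: 4 outcomes — {(0,2,2); (1,0,0); (1,0,2); (1,2,2)}
claimed∖SC = {(0,0,2)}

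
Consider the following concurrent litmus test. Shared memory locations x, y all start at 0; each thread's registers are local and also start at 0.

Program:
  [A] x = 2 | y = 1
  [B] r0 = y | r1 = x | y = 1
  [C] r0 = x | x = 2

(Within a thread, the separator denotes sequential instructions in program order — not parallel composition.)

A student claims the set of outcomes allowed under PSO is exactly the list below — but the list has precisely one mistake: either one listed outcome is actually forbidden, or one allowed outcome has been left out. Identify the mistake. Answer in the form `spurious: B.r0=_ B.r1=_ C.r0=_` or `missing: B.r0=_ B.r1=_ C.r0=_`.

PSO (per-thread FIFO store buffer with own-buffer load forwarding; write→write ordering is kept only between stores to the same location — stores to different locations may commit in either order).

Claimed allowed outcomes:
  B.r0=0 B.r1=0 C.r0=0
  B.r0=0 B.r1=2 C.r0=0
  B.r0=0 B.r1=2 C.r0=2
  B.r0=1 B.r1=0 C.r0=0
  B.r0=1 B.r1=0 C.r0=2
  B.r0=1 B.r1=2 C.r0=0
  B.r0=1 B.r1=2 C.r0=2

missing: B.r0=0 B.r1=0 C.r0=2

outcome vector order: (B.r0,B.r1,C.r0)
PSO (8): (0,0,0); (0,0,2); (0,2,0); (0,2,2); (1,0,0); (1,0,2); (1,2,0); (1,2,2)
PSO∖claimed = {(0,0,2)}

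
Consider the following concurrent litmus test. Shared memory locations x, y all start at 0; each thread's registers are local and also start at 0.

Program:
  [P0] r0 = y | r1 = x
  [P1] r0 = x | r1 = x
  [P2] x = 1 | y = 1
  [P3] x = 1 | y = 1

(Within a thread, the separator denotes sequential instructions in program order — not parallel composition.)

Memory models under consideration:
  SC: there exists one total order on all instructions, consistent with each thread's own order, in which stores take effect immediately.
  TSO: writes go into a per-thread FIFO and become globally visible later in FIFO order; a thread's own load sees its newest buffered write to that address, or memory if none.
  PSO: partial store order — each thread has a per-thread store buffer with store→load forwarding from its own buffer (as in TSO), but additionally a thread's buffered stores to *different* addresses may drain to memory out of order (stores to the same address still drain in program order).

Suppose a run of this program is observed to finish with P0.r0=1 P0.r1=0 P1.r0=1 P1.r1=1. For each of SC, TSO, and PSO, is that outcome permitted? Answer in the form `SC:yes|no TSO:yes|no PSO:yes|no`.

outcome vector order: (P0.r0,P0.r1,P1.r0,P1.r1)
[SC] allowed = {<0 0 0 0> <0 0 0 1> <0 0 1 1> <0 1 0 0> <0 1 0 1> <0 1 1 1> <1 1 0 0> <1 1 0 1> <1 1 1 1>}
[TSO] allowed = {<0 0 0 0> <0 0 0 1> <0 0 1 1> <0 1 0 0> <0 1 0 1> <0 1 1 1> <1 1 0 0> <1 1 0 1> <1 1 1 1>}
[PSO] allowed = {<0 0 0 0> <0 0 0 1> <0 0 1 1> <0 1 0 0> <0 1 0 1> <0 1 1 1> <1 0 0 0> <1 0 0 1> <1 0 1 1> <1 1 0 0> <1 1 0 1> <1 1 1 1>}
target <1 0 1 1> ∈ {PSO}

SC:no TSO:no PSO:yes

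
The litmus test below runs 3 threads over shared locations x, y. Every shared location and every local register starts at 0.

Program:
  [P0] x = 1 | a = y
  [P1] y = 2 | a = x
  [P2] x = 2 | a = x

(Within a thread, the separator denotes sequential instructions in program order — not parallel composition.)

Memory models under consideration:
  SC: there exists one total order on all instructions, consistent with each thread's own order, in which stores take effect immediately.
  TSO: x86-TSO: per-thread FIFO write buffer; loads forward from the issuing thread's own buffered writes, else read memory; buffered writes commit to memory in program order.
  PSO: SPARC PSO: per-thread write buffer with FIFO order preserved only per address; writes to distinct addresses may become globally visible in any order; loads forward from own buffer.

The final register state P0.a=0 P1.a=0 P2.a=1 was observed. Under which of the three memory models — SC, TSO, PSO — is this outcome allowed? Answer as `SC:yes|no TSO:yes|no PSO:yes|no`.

SC:no TSO:yes PSO:yes

outcome vector order: (P0.a,P1.a,P2.a)
SC (9): 011; 012; 022; 201; 202; 211; 212; 221; 222
TSO (12): 001; 002; 011; 012; 021; 022; 201; 202; 211; 212; 221; 222
PSO (12): 001; 002; 011; 012; 021; 022; 201; 202; 211; 212; 221; 222
target 001 ∈ {TSO,PSO}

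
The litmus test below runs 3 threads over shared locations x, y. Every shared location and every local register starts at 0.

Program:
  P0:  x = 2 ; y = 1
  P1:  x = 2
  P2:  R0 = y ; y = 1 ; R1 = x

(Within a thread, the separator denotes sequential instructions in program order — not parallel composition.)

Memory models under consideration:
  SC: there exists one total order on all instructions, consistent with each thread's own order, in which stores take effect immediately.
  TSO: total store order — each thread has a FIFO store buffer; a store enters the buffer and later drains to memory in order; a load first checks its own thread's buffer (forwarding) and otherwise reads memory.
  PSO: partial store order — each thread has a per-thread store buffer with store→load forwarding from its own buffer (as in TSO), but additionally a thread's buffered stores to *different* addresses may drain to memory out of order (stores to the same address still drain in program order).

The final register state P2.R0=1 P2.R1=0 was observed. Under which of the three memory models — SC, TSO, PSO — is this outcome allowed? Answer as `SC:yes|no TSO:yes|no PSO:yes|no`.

outcome vector order: (P2.R0,P2.R1)
under SC → 00, 02, 12
under TSO → 00, 02, 12
under PSO → 00, 02, 10, 12
target 10 ∈ {PSO}

SC:no TSO:no PSO:yes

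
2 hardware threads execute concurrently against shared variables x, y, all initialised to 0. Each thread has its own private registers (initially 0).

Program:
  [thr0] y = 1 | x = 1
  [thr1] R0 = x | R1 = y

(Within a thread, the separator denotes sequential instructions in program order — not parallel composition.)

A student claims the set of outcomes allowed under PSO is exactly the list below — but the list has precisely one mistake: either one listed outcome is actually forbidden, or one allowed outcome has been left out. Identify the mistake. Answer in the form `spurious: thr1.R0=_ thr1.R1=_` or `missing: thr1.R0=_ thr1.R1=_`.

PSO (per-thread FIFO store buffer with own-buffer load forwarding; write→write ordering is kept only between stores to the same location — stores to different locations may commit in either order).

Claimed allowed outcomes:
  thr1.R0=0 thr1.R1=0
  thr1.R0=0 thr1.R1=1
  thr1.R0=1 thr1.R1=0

missing: thr1.R0=1 thr1.R1=1

outcome vector order: (thr1.R0,thr1.R1)
under PSO → 00; 01; 10; 11
PSO∖claimed = {11}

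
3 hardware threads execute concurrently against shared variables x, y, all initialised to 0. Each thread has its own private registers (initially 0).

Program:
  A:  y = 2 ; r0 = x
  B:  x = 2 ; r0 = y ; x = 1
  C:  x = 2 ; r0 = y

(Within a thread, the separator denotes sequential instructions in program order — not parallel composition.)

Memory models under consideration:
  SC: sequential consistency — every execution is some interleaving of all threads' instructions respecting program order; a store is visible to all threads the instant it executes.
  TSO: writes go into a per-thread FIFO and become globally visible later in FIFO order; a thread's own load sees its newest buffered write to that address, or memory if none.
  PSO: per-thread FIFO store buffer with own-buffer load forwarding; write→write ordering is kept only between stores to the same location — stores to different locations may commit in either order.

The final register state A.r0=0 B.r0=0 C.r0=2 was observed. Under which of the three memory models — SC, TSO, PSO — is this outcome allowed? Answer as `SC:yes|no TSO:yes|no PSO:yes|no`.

outcome vector order: (A.r0,B.r0,C.r0)
[SC] allowed = {(0,2,2) (1,0,0) (1,0,2) (1,2,0) (1,2,2) (2,0,0) (2,0,2) (2,2,0) (2,2,2)}
[TSO] allowed = {(0,0,0) (0,0,2) (0,2,0) (0,2,2) (1,0,0) (1,0,2) (1,2,0) (1,2,2) (2,0,0) (2,0,2) (2,2,0) (2,2,2)}
[PSO] allowed = {(0,0,0) (0,0,2) (0,2,0) (0,2,2) (1,0,0) (1,0,2) (1,2,0) (1,2,2) (2,0,0) (2,0,2) (2,2,0) (2,2,2)}
target (0,0,2) ∈ {TSO,PSO}

SC:no TSO:yes PSO:yes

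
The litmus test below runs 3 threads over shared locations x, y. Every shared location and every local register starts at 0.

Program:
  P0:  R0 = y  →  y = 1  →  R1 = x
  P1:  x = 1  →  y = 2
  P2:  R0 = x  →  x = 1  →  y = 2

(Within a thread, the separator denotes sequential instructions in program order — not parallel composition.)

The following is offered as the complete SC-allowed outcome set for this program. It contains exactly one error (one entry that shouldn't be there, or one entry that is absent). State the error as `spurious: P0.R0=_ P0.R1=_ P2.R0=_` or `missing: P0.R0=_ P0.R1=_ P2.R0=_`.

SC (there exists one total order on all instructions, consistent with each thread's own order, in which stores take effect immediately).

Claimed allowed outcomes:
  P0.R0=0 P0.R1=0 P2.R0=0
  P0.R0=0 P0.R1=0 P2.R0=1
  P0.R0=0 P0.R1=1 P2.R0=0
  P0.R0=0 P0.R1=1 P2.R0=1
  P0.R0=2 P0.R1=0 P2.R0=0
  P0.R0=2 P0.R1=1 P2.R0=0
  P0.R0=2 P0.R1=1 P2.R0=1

spurious: P0.R0=2 P0.R1=0 P2.R0=0

outcome vector order: (P0.R0,P0.R1,P2.R0)
SC: 6 outcomes — {<0 0 0>; <0 0 1>; <0 1 0>; <0 1 1>; <2 1 0>; <2 1 1>}
claimed∖SC = {<2 0 0>}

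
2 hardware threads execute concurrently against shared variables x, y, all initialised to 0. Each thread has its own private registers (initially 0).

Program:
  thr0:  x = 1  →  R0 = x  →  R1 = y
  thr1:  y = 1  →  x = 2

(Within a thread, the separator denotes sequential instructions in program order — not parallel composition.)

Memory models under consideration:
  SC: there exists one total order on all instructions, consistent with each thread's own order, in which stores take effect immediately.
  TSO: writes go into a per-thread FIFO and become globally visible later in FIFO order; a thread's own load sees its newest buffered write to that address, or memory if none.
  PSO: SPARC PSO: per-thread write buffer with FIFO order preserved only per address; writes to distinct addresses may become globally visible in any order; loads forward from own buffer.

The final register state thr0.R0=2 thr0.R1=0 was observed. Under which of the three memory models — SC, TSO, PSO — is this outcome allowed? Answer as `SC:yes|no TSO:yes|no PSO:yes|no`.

SC:no TSO:no PSO:yes

outcome vector order: (thr0.R0,thr0.R1)
under SC → <1 0>; <1 1>; <2 1>
under TSO → <1 0>; <1 1>; <2 1>
under PSO → <1 0>; <1 1>; <2 0>; <2 1>
target <2 0> ∈ {PSO}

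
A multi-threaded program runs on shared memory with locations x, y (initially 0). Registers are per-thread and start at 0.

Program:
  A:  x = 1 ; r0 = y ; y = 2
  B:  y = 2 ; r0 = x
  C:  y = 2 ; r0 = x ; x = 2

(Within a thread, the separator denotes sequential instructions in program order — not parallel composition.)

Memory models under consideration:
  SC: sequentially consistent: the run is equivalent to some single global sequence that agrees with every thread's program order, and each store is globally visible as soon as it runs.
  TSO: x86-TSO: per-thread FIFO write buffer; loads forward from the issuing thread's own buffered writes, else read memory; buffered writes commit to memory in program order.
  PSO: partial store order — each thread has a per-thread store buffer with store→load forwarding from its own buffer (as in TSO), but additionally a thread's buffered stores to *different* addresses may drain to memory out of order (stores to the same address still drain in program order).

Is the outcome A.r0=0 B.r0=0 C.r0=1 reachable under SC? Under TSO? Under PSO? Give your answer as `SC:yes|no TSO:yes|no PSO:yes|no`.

SC:no TSO:yes PSO:yes

outcome vector order: (A.r0,B.r0,C.r0)
SC: 8 outcomes — {011, 021, 200, 201, 210, 211, 220, 221}
TSO: 12 outcomes — {000, 001, 010, 011, 020, 021, 200, 201, 210, 211, 220, 221}
PSO: 12 outcomes — {000, 001, 010, 011, 020, 021, 200, 201, 210, 211, 220, 221}
target 001 ∈ {TSO,PSO}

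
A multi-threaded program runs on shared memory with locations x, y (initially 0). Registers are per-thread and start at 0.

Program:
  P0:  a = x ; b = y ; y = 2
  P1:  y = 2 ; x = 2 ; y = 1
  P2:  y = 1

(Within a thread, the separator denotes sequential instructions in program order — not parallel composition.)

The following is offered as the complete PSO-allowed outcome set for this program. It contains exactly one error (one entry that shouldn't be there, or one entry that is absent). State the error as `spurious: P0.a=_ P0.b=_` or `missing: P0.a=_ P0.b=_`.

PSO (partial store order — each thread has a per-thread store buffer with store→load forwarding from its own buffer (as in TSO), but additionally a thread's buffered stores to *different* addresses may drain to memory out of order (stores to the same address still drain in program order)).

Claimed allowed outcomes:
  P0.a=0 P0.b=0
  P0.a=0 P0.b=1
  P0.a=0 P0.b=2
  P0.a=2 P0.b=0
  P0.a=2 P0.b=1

outcome vector order: (P0.a,P0.b)
PSO: 6 outcomes — {00, 01, 02, 20, 21, 22}
PSO∖claimed = {22}

missing: P0.a=2 P0.b=2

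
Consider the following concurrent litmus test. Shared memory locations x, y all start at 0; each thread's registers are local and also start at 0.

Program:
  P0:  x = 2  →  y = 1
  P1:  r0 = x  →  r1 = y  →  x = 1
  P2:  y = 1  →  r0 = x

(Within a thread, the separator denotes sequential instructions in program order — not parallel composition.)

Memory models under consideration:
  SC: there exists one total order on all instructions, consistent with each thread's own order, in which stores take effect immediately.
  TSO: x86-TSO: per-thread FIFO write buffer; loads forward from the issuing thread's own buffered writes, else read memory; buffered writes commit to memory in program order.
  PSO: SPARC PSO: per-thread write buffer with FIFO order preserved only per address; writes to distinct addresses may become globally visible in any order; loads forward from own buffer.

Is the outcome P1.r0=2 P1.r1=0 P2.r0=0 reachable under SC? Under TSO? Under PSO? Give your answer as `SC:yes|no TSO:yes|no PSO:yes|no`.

outcome vector order: (P1.r0,P1.r1,P2.r0)
[SC] allowed = {0/0/0; 0/0/1; 0/0/2; 0/1/0; 0/1/1; 0/1/2; 2/0/1; 2/0/2; 2/1/0; 2/1/1; 2/1/2}
[TSO] allowed = {0/0/0; 0/0/1; 0/0/2; 0/1/0; 0/1/1; 0/1/2; 2/0/0; 2/0/1; 2/0/2; 2/1/0; 2/1/1; 2/1/2}
[PSO] allowed = {0/0/0; 0/0/1; 0/0/2; 0/1/0; 0/1/1; 0/1/2; 2/0/0; 2/0/1; 2/0/2; 2/1/0; 2/1/1; 2/1/2}
target 2/0/0 ∈ {TSO,PSO}

SC:no TSO:yes PSO:yes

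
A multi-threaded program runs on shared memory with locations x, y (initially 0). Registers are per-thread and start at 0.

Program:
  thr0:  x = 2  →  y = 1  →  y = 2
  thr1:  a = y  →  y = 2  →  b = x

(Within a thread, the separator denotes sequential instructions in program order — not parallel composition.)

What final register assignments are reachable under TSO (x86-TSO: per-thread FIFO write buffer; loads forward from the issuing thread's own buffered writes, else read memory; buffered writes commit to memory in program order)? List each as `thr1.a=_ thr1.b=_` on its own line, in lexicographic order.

thr1.a=0 thr1.b=0
thr1.a=0 thr1.b=2
thr1.a=1 thr1.b=2
thr1.a=2 thr1.b=2

outcome vector order: (thr1.a,thr1.b)
|TSO outcomes| = 4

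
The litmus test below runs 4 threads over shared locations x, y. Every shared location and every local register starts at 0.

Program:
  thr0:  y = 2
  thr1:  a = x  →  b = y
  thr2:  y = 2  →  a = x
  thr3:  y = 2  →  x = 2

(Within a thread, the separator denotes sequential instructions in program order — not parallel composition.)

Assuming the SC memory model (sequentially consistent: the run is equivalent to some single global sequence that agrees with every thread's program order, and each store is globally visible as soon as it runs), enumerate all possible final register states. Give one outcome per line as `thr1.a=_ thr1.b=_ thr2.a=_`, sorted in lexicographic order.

outcome vector order: (thr1.a,thr1.b,thr2.a)
|SC outcomes| = 6

thr1.a=0 thr1.b=0 thr2.a=0
thr1.a=0 thr1.b=0 thr2.a=2
thr1.a=0 thr1.b=2 thr2.a=0
thr1.a=0 thr1.b=2 thr2.a=2
thr1.a=2 thr1.b=2 thr2.a=0
thr1.a=2 thr1.b=2 thr2.a=2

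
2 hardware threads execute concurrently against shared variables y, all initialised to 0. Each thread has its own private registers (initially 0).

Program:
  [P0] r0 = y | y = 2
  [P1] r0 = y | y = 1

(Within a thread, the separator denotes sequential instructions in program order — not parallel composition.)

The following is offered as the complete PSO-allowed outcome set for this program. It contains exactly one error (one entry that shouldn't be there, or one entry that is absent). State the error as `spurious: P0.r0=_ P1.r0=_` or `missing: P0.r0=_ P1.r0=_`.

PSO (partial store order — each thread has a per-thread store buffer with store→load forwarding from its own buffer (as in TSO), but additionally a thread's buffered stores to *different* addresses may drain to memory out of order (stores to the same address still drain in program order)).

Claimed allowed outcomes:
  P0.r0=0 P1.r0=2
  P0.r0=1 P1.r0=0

missing: P0.r0=0 P1.r0=0

outcome vector order: (P0.r0,P1.r0)
PSO: 3 outcomes — {0/0 0/2 1/0}
PSO∖claimed = {0/0}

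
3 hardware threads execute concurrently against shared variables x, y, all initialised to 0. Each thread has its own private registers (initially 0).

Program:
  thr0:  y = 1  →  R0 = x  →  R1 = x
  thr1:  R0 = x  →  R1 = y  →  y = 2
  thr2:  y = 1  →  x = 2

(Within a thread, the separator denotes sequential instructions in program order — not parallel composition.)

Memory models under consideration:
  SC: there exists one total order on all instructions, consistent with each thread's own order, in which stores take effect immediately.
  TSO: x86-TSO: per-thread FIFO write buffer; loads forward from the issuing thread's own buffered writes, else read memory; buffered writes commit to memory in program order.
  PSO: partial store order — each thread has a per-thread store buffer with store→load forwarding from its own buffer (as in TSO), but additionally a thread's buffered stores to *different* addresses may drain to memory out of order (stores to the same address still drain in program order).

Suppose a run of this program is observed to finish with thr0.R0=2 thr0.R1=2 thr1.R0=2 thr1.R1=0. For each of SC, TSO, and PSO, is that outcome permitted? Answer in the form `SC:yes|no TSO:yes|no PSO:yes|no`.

SC:no TSO:no PSO:yes

outcome vector order: (thr0.R0,thr0.R1,thr1.R0,thr1.R1)
SC (9): <0 0 0 0>, <0 0 0 1>, <0 0 2 1>, <0 2 0 0>, <0 2 0 1>, <0 2 2 1>, <2 2 0 0>, <2 2 0 1>, <2 2 2 1>
TSO (9): <0 0 0 0>, <0 0 0 1>, <0 0 2 1>, <0 2 0 0>, <0 2 0 1>, <0 2 2 1>, <2 2 0 0>, <2 2 0 1>, <2 2 2 1>
PSO (12): <0 0 0 0>, <0 0 0 1>, <0 0 2 0>, <0 0 2 1>, <0 2 0 0>, <0 2 0 1>, <0 2 2 0>, <0 2 2 1>, <2 2 0 0>, <2 2 0 1>, <2 2 2 0>, <2 2 2 1>
target <2 2 2 0> ∈ {PSO}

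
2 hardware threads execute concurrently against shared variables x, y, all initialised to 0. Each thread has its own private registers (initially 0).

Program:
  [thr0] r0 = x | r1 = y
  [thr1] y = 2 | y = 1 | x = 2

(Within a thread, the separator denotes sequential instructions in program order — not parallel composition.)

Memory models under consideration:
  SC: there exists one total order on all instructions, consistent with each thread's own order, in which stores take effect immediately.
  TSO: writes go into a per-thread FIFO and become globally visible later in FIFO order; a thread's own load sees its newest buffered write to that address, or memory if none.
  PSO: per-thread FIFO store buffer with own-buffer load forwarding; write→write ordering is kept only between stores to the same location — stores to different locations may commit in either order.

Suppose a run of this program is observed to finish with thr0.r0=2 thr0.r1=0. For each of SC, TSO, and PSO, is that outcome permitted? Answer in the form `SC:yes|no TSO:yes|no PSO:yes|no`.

SC:no TSO:no PSO:yes

outcome vector order: (thr0.r0,thr0.r1)
SC (4): 0/0; 0/1; 0/2; 2/1
TSO (4): 0/0; 0/1; 0/2; 2/1
PSO (6): 0/0; 0/1; 0/2; 2/0; 2/1; 2/2
target 2/0 ∈ {PSO}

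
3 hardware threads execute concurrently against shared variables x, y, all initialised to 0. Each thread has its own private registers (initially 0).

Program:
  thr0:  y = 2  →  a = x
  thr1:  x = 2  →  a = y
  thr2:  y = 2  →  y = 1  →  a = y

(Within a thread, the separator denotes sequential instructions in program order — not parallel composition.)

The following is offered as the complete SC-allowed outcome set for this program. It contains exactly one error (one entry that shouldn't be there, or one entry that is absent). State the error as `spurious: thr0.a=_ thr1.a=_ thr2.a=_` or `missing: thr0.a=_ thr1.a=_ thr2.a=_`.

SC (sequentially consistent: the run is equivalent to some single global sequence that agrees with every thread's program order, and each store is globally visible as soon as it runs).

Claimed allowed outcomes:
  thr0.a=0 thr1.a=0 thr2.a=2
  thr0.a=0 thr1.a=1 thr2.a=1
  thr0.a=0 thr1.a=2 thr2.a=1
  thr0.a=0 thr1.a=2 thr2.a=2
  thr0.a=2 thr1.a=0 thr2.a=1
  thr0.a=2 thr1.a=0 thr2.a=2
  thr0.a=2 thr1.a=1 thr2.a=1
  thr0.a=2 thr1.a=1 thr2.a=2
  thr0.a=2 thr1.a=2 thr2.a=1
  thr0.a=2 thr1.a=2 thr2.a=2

outcome vector order: (thr0.a,thr1.a,thr2.a)
under SC → <0 1 1>; <0 2 1>; <0 2 2>; <2 0 1>; <2 0 2>; <2 1 1>; <2 1 2>; <2 2 1>; <2 2 2>
claimed∖SC = {<0 0 2>}

spurious: thr0.a=0 thr1.a=0 thr2.a=2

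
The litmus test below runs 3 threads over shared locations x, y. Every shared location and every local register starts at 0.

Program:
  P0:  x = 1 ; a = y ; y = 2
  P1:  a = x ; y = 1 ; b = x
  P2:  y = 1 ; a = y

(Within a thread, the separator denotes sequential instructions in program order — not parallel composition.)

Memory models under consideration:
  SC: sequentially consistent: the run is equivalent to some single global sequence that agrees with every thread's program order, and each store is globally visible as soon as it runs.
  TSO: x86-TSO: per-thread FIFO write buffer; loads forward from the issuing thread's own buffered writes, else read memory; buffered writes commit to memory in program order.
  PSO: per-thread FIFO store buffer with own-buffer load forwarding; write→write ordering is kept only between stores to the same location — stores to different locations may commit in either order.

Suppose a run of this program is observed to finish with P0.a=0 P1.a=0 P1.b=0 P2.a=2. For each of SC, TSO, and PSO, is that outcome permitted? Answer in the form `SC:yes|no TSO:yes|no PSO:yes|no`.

outcome vector order: (P0.a,P1.a,P1.b,P2.a)
[SC] allowed = {0011, 0012, 0111, 0112, 1001, 1002, 1011, 1012, 1111, 1112}
[TSO] allowed = {0001, 0002, 0011, 0012, 0111, 0112, 1001, 1002, 1011, 1012, 1111, 1112}
[PSO] allowed = {0001, 0002, 0011, 0012, 0111, 0112, 1001, 1002, 1011, 1012, 1111, 1112}
target 0002 ∈ {TSO,PSO}

SC:no TSO:yes PSO:yes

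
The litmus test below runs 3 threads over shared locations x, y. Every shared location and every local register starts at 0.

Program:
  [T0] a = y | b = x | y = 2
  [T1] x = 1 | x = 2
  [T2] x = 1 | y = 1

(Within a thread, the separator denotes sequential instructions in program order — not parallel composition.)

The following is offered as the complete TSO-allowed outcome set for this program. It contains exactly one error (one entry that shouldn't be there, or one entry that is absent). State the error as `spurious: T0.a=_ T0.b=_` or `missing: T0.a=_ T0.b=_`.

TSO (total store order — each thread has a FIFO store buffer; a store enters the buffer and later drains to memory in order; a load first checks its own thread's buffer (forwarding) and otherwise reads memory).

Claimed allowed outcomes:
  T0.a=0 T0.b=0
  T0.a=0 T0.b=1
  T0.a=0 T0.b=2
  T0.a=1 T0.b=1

outcome vector order: (T0.a,T0.b)
TSO (5): 00; 01; 02; 11; 12
TSO∖claimed = {12}

missing: T0.a=1 T0.b=2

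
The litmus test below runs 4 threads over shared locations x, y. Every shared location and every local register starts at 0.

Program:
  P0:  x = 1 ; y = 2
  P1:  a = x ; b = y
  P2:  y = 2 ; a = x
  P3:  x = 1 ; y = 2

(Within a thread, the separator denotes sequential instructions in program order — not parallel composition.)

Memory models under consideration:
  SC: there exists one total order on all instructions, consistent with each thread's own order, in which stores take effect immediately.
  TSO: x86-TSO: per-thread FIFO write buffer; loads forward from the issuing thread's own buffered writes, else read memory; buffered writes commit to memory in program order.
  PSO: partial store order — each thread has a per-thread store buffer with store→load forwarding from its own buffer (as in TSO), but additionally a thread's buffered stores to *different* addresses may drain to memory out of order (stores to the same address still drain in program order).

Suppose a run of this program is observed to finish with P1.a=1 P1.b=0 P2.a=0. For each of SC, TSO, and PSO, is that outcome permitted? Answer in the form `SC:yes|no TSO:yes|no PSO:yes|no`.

outcome vector order: (P1.a,P1.b,P2.a)
under SC → 0/0/0 0/0/1 0/2/0 0/2/1 1/0/1 1/2/0 1/2/1
under TSO → 0/0/0 0/0/1 0/2/0 0/2/1 1/0/0 1/0/1 1/2/0 1/2/1
under PSO → 0/0/0 0/0/1 0/2/0 0/2/1 1/0/0 1/0/1 1/2/0 1/2/1
target 1/0/0 ∈ {TSO,PSO}

SC:no TSO:yes PSO:yes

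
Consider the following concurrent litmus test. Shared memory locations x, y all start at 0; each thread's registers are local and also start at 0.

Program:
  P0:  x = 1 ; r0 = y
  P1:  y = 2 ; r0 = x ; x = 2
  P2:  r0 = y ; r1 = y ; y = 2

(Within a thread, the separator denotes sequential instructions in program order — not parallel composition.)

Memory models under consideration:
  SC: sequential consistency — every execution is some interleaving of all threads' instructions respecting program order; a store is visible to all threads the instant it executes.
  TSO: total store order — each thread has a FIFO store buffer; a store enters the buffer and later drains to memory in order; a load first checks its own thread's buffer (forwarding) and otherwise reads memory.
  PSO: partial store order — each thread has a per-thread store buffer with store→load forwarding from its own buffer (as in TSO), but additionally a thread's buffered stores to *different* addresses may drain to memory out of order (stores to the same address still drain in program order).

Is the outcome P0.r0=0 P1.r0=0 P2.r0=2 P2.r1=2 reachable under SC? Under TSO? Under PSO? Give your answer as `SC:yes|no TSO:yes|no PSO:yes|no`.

SC:no TSO:yes PSO:yes

outcome vector order: (P0.r0,P1.r0,P2.r0,P2.r1)
[SC] allowed = {(0,1,0,0), (0,1,0,2), (0,1,2,2), (2,0,0,0), (2,0,0,2), (2,0,2,2), (2,1,0,0), (2,1,0,2), (2,1,2,2)}
[TSO] allowed = {(0,0,0,0), (0,0,0,2), (0,0,2,2), (0,1,0,0), (0,1,0,2), (0,1,2,2), (2,0,0,0), (2,0,0,2), (2,0,2,2), (2,1,0,0), (2,1,0,2), (2,1,2,2)}
[PSO] allowed = {(0,0,0,0), (0,0,0,2), (0,0,2,2), (0,1,0,0), (0,1,0,2), (0,1,2,2), (2,0,0,0), (2,0,0,2), (2,0,2,2), (2,1,0,0), (2,1,0,2), (2,1,2,2)}
target (0,0,2,2) ∈ {TSO,PSO}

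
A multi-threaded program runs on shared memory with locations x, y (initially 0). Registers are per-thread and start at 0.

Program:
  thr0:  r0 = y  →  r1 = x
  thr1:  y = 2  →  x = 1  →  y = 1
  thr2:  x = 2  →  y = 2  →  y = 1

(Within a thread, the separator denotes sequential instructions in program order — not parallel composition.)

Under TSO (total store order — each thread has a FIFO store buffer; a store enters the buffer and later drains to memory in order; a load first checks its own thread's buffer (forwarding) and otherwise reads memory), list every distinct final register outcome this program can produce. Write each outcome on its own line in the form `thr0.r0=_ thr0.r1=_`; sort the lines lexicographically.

outcome vector order: (thr0.r0,thr0.r1)
|TSO outcomes| = 8

thr0.r0=0 thr0.r1=0
thr0.r0=0 thr0.r1=1
thr0.r0=0 thr0.r1=2
thr0.r0=1 thr0.r1=1
thr0.r0=1 thr0.r1=2
thr0.r0=2 thr0.r1=0
thr0.r0=2 thr0.r1=1
thr0.r0=2 thr0.r1=2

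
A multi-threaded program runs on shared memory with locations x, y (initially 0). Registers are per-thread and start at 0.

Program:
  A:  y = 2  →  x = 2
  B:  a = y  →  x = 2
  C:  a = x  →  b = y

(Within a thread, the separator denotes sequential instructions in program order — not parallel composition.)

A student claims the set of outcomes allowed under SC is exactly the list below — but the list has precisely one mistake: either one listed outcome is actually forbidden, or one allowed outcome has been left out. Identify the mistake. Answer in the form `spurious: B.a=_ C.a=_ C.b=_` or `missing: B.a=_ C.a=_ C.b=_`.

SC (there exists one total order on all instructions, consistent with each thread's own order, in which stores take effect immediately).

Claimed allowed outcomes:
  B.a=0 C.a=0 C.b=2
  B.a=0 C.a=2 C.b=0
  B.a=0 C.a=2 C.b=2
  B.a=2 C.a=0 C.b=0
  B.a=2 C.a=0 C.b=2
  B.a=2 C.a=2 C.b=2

missing: B.a=0 C.a=0 C.b=0

outcome vector order: (B.a,C.a,C.b)
SC (7): 0/0/0 0/0/2 0/2/0 0/2/2 2/0/0 2/0/2 2/2/2
SC∖claimed = {0/0/0}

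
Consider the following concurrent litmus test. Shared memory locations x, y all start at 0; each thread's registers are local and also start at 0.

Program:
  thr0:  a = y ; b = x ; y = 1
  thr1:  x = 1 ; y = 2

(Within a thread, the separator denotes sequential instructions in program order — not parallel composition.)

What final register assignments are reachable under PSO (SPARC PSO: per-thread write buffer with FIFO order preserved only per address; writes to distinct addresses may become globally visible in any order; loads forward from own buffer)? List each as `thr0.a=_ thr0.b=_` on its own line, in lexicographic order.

outcome vector order: (thr0.a,thr0.b)
|PSO outcomes| = 4

thr0.a=0 thr0.b=0
thr0.a=0 thr0.b=1
thr0.a=2 thr0.b=0
thr0.a=2 thr0.b=1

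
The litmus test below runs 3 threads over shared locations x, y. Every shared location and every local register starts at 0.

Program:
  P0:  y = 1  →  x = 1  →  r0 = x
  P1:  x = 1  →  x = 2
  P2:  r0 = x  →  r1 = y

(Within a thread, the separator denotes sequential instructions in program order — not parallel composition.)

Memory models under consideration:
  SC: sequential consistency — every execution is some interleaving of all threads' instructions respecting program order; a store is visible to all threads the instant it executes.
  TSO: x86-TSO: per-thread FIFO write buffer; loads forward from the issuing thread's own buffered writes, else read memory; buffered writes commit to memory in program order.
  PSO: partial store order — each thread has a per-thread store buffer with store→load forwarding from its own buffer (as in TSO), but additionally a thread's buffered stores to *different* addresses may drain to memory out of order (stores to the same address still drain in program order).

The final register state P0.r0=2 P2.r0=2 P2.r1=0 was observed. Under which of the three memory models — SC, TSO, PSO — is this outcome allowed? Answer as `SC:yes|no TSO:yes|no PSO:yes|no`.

SC:no TSO:no PSO:yes

outcome vector order: (P0.r0,P2.r0,P2.r1)
under SC → <1 0 0>, <1 0 1>, <1 1 0>, <1 1 1>, <1 2 0>, <1 2 1>, <2 0 0>, <2 0 1>, <2 1 0>, <2 1 1>, <2 2 1>
under TSO → <1 0 0>, <1 0 1>, <1 1 0>, <1 1 1>, <1 2 0>, <1 2 1>, <2 0 0>, <2 0 1>, <2 1 0>, <2 1 1>, <2 2 1>
under PSO → <1 0 0>, <1 0 1>, <1 1 0>, <1 1 1>, <1 2 0>, <1 2 1>, <2 0 0>, <2 0 1>, <2 1 0>, <2 1 1>, <2 2 0>, <2 2 1>
target <2 2 0> ∈ {PSO}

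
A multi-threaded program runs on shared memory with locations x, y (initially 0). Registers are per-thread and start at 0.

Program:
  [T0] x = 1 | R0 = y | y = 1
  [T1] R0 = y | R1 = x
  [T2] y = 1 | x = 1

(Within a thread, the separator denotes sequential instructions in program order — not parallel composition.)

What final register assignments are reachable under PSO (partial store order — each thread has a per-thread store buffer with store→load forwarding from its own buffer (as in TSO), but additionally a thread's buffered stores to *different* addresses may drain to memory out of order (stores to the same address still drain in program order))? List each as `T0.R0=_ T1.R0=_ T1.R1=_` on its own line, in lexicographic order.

outcome vector order: (T0.R0,T1.R0,T1.R1)
|PSO outcomes| = 8

T0.R0=0 T1.R0=0 T1.R1=0
T0.R0=0 T1.R0=0 T1.R1=1
T0.R0=0 T1.R0=1 T1.R1=0
T0.R0=0 T1.R0=1 T1.R1=1
T0.R0=1 T1.R0=0 T1.R1=0
T0.R0=1 T1.R0=0 T1.R1=1
T0.R0=1 T1.R0=1 T1.R1=0
T0.R0=1 T1.R0=1 T1.R1=1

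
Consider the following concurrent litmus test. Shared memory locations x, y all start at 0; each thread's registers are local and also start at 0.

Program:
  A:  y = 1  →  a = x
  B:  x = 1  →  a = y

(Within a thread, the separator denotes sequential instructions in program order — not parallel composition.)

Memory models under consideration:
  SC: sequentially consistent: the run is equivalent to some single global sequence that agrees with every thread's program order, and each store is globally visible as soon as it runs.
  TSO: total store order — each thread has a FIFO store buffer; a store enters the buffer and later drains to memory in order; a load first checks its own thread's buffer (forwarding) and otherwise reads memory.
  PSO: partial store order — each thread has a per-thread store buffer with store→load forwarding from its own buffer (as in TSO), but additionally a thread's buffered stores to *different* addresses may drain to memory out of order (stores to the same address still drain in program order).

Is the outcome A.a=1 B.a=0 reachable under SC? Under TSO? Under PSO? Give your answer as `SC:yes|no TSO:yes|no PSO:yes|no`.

outcome vector order: (A.a,B.a)
SC: 3 outcomes — {<0 1>; <1 0>; <1 1>}
TSO: 4 outcomes — {<0 0>; <0 1>; <1 0>; <1 1>}
PSO: 4 outcomes — {<0 0>; <0 1>; <1 0>; <1 1>}
target <1 0> ∈ {SC,TSO,PSO}

SC:yes TSO:yes PSO:yes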